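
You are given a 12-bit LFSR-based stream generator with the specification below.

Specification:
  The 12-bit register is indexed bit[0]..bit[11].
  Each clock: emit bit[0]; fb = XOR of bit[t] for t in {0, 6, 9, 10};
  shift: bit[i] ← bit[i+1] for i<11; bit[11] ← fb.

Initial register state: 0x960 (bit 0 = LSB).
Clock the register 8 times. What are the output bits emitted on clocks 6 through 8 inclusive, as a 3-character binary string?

110

reg_0 = 0x960
clock 1: out=0, reg = 0xCB0
clock 2: out=0, reg = 0xE58
clock 3: out=0, reg = 0xF2C
clock 4: out=0, reg = 0x796
clock 5: out=0, reg = 0x3CB
clock 6: out=1, reg = 0x9E5
clock 7: out=1, reg = 0x4F2
clock 8: out=0, reg = 0x279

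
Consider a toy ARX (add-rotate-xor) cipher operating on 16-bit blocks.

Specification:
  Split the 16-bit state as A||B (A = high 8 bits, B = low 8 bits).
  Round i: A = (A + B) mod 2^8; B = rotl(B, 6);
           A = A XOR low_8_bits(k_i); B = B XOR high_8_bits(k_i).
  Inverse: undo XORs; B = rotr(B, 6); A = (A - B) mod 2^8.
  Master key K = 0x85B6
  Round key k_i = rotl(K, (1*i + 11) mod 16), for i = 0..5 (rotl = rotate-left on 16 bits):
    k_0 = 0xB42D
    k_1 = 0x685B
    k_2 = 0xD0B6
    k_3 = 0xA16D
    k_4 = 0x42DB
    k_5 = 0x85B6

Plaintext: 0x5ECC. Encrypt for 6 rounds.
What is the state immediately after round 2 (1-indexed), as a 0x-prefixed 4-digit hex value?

s_0 = plaintext = 0x5ECC
s_1 = Round(s_0, k_0) = 0x0787
s_2 = Round(s_1, k_1) = 0xD589
s_3 = Round(s_2, k_2) = 0xE8B2
s_4 = Round(s_3, k_3) = 0xF70D
s_5 = Round(s_4, k_4) = 0xDF01
s_6 = Round(s_5, k_5) = 0x56C5

0xD589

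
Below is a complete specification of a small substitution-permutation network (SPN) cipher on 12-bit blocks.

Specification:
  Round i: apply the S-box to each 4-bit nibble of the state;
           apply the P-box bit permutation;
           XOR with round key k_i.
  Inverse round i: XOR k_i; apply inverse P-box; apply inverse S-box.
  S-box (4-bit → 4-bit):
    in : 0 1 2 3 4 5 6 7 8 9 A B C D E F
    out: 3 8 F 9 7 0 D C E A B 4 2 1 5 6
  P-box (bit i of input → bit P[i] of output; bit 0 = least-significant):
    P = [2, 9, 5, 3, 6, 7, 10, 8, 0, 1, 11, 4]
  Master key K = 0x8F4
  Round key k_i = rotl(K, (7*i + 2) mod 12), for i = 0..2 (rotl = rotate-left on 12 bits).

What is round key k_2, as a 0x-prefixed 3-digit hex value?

0xF48

K = 0x8F4
k_0 = rotl(K, (7*0+2) mod 12) = rotl(K, 2) = 0x3D2
k_1 = rotl(K, (7*1+2) mod 12) = rotl(K, 9) = 0x91E
k_2 = rotl(K, (7*2+2) mod 12) = rotl(K, 4) = 0xF48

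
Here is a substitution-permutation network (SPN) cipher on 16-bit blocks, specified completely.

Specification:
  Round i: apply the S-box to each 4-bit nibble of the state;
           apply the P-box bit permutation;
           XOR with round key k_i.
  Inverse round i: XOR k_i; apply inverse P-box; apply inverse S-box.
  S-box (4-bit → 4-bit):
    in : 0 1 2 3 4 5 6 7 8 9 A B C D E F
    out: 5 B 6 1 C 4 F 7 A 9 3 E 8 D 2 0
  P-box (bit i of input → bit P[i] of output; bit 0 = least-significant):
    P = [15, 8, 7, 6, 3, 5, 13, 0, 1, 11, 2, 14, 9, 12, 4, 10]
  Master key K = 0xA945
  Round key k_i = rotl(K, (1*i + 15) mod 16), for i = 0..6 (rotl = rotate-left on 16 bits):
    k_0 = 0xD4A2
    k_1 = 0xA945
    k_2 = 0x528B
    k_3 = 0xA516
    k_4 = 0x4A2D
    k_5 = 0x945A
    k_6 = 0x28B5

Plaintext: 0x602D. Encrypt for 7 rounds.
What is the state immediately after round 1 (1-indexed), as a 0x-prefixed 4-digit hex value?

s_0 = plaintext = 0x602D
s_1 = Round(s_0, k_0) = 0x6254
s_2 = Round(s_1, k_1) = 0x9791
s_3 = Round(s_2, k_2) = 0xDDC4
s_4 = Round(s_3, k_3) = 0xE3C1
s_5 = Round(s_4, k_4) = 0xDB6E
s_6 = Round(s_5, k_5) = 0xFB67
s_7 = Round(s_6, k_6) = 0xC118

0x6254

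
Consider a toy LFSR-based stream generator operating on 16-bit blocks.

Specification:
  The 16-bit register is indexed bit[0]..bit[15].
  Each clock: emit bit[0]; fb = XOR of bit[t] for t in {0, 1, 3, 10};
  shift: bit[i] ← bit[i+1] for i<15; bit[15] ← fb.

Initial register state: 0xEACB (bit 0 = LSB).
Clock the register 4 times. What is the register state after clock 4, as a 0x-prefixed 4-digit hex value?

reg_0 = 0xEACB
clock 1: out=1, reg = 0xF565
clock 2: out=1, reg = 0x7AB2
clock 3: out=0, reg = 0xBD59
clock 4: out=1, reg = 0xDEAC

0xDEAC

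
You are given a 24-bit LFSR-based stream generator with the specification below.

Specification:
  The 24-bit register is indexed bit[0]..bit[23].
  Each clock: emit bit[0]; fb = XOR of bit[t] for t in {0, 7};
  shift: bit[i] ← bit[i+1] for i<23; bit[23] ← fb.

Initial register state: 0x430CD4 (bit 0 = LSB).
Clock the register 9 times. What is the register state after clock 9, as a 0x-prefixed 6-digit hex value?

0x66A186

reg_0 = 0x430CD4
clock 1: out=0, reg = 0xA1866A
clock 2: out=0, reg = 0x50C335
clock 3: out=1, reg = 0xA8619A
clock 4: out=0, reg = 0xD430CD
clock 5: out=1, reg = 0x6A1866
clock 6: out=0, reg = 0x350C33
clock 7: out=1, reg = 0x9A8619
clock 8: out=1, reg = 0xCD430C
clock 9: out=0, reg = 0x66A186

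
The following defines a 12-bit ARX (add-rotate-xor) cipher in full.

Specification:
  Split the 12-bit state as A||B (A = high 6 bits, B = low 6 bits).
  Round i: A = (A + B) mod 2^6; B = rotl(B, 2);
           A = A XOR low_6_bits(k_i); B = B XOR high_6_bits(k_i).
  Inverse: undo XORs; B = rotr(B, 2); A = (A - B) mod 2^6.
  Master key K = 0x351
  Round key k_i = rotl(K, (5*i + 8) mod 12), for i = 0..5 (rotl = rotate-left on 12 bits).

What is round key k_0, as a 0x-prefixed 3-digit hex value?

K = 0x351
k_0 = rotl(K, (5*0+8) mod 12) = rotl(K, 8) = 0x135

0x135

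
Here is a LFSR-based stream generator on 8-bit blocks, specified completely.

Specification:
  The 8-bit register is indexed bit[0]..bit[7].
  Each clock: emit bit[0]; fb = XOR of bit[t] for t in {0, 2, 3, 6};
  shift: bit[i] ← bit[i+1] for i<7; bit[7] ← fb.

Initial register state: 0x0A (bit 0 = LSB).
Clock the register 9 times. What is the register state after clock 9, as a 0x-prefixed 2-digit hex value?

reg_0 = 0x0A
clock 1: out=0, reg = 0x85
clock 2: out=1, reg = 0x42
clock 3: out=0, reg = 0xA1
clock 4: out=1, reg = 0xD0
clock 5: out=0, reg = 0xE8
clock 6: out=0, reg = 0x74
clock 7: out=0, reg = 0x3A
clock 8: out=0, reg = 0x9D
clock 9: out=1, reg = 0xCE

0xCE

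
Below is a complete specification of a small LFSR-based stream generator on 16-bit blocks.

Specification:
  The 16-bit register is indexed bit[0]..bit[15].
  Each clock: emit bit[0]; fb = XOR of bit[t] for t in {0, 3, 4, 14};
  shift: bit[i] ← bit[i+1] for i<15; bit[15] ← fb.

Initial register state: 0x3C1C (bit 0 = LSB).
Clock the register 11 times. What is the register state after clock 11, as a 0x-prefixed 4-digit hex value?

reg_0 = 0x3C1C
clock 1: out=0, reg = 0x1E0E
clock 2: out=0, reg = 0x8F07
clock 3: out=1, reg = 0xC783
clock 4: out=1, reg = 0x63C1
clock 5: out=1, reg = 0x31E0
clock 6: out=0, reg = 0x18F0
clock 7: out=0, reg = 0x8C78
clock 8: out=0, reg = 0x463C
clock 9: out=0, reg = 0xA31E
clock 10: out=0, reg = 0x518F
clock 11: out=1, reg = 0xA8C7

0xA8C7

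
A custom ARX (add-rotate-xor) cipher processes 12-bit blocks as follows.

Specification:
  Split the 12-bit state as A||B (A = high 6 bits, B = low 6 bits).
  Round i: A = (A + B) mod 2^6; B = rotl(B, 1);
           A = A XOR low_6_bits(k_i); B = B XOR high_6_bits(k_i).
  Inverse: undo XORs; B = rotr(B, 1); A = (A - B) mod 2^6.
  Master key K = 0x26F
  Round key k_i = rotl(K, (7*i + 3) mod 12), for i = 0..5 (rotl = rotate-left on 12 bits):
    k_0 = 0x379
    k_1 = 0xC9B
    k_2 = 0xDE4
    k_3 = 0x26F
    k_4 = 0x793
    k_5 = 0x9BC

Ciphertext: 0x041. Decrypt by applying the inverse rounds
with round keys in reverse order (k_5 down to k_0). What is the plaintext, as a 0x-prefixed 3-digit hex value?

0x3CB

s_0 = ciphertext = 0x041
s_1 = InvRound(s_0, k_5) = 0x2B3
s_2 = InvRound(s_1, k_4) = 0x8F6
s_3 = InvRound(s_2, k_3) = 0x37F
s_4 = InvRound(s_3, k_2) = 0x944
s_5 = InvRound(s_4, k_1) = 0x8DB
s_6 = InvRound(s_5, k_0) = 0x3CB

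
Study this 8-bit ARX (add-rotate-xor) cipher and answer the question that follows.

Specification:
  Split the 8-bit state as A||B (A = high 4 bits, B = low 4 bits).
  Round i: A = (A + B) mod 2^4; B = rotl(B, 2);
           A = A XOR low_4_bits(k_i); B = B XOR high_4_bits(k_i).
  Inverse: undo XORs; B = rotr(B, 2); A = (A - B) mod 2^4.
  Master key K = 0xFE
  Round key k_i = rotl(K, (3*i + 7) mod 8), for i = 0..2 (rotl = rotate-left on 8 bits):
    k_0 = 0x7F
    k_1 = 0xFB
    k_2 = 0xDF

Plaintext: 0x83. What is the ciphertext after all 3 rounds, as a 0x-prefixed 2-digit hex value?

0xA9

s_0 = plaintext = 0x83
s_1 = Round(s_0, k_0) = 0x4B
s_2 = Round(s_1, k_1) = 0x41
s_3 = Round(s_2, k_2) = 0xA9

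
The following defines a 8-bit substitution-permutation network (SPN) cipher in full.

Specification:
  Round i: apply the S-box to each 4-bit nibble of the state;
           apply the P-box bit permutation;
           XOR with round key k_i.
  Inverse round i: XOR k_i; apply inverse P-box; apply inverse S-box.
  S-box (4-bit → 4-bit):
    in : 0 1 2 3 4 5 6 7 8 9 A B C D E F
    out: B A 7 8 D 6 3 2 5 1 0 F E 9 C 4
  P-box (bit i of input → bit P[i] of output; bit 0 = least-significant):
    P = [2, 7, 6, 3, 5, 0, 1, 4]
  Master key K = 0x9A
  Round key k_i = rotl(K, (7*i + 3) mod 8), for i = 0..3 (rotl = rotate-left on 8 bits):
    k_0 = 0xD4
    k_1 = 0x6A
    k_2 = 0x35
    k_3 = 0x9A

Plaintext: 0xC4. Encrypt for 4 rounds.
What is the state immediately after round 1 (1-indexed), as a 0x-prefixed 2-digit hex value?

0x8B

s_0 = plaintext = 0xC4
s_1 = Round(s_0, k_0) = 0x8B
s_2 = Round(s_1, k_1) = 0x84
s_3 = Round(s_2, k_2) = 0x5B
s_4 = Round(s_3, k_3) = 0x55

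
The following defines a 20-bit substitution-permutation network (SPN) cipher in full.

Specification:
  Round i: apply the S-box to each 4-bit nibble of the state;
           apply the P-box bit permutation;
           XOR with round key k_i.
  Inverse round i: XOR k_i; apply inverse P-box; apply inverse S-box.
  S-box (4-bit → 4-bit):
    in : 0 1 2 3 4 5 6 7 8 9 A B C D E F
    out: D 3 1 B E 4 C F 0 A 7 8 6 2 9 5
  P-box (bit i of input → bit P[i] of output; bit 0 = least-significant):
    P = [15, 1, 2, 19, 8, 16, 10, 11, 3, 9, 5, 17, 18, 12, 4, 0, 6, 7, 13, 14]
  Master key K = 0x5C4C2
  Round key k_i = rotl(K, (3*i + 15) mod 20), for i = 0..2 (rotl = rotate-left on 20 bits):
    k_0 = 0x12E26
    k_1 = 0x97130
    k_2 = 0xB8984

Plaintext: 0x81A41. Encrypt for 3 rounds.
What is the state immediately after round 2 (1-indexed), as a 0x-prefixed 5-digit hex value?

0xB1C9F

s_0 = plaintext = 0x81A41
s_1 = Round(s_0, k_0) = 0x4B00C
s_2 = Round(s_1, k_1) = 0xB1C9F
s_3 = Round(s_2, k_2) = 0xE53A0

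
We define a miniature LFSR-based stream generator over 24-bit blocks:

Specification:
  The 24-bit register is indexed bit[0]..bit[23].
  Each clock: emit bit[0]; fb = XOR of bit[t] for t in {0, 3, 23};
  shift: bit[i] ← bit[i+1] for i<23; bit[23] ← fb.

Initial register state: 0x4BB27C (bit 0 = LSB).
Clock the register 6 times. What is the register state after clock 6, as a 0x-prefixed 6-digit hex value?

reg_0 = 0x4BB27C
clock 1: out=0, reg = 0xA5D93E
clock 2: out=0, reg = 0x52EC9F
clock 3: out=1, reg = 0x29764F
clock 4: out=1, reg = 0x14BB27
clock 5: out=1, reg = 0x8A5D93
clock 6: out=1, reg = 0x452EC9

0x452EC9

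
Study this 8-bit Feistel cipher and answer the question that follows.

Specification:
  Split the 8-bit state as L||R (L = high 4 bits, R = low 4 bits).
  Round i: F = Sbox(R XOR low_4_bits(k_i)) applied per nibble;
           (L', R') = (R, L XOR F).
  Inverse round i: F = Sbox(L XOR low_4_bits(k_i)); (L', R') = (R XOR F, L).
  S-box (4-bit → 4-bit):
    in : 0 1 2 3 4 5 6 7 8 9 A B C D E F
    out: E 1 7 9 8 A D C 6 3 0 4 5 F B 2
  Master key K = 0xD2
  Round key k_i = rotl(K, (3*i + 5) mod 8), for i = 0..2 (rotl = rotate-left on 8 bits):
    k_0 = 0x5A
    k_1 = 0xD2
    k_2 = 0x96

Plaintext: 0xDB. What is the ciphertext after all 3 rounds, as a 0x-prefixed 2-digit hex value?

s_0 = plaintext = 0xDB
s_1 = Round(s_0, k_0) = 0xBC
s_2 = Round(s_1, k_1) = 0xC0
s_3 = Round(s_2, k_2) = 0x01

0x01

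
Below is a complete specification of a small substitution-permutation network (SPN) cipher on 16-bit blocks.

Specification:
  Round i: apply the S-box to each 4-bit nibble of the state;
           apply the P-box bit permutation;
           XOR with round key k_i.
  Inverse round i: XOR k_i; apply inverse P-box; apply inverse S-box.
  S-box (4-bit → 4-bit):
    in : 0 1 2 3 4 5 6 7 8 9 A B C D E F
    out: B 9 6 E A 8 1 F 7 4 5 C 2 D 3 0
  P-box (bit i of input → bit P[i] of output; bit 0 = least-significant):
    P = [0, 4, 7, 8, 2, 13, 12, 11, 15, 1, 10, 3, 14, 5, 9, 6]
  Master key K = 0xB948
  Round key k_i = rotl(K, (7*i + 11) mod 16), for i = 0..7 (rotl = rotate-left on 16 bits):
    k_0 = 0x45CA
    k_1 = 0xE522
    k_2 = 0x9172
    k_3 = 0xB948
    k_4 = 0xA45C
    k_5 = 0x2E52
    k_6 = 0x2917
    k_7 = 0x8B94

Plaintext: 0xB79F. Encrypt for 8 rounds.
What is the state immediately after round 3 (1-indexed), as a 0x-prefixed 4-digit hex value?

s_0 = plaintext = 0xB79F
s_1 = Round(s_0, k_0) = 0xD380
s_2 = Round(s_1, k_1) = 0x927D
s_3 = Round(s_2, k_2) = 0xAEF5
s_4 = Round(s_3, k_3) = 0x7A4A
s_5 = Round(s_4, k_4) = 0x4ABD
s_6 = Round(s_5, k_5) = 0xB3B3
s_7 = Round(s_6, k_6) = 0x36CD
s_8 = Round(s_7, k_7) = 0x2875

0xAEF5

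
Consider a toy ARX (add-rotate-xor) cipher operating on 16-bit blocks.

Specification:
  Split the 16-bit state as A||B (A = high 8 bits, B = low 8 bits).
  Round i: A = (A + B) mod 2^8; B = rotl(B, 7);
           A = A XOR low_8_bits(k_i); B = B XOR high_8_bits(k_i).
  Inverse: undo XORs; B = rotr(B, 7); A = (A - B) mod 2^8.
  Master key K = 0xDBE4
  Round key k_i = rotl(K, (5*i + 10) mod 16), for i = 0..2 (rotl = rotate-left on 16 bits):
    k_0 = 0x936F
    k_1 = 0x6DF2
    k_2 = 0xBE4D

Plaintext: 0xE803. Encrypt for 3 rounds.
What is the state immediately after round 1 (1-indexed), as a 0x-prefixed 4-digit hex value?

s_0 = plaintext = 0xE803
s_1 = Round(s_0, k_0) = 0x8412
s_2 = Round(s_1, k_1) = 0x6464
s_3 = Round(s_2, k_2) = 0x858C

0x8412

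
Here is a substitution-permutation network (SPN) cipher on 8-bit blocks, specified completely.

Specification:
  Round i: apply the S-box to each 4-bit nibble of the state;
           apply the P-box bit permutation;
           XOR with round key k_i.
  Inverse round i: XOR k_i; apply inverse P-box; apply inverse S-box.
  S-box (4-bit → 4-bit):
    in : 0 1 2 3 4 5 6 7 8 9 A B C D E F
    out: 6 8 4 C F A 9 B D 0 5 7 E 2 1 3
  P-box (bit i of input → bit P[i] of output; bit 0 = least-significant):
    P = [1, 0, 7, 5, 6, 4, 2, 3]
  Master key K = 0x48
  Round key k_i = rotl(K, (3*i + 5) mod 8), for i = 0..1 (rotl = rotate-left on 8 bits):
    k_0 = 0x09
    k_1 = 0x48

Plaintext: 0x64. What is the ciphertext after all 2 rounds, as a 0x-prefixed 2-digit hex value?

0x88

s_0 = plaintext = 0x64
s_1 = Round(s_0, k_0) = 0xE2
s_2 = Round(s_1, k_1) = 0x88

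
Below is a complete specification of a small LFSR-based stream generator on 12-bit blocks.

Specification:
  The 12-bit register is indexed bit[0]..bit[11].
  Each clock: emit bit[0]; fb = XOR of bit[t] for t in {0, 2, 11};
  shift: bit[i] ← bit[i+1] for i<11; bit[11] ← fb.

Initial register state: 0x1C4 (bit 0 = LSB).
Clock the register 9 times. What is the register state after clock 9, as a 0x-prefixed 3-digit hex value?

reg_0 = 0x1C4
clock 1: out=0, reg = 0x8E2
clock 2: out=0, reg = 0xC71
clock 3: out=1, reg = 0x638
clock 4: out=0, reg = 0x31C
clock 5: out=0, reg = 0x98E
clock 6: out=0, reg = 0x4C7
clock 7: out=1, reg = 0x263
clock 8: out=1, reg = 0x931
clock 9: out=1, reg = 0x498

0x498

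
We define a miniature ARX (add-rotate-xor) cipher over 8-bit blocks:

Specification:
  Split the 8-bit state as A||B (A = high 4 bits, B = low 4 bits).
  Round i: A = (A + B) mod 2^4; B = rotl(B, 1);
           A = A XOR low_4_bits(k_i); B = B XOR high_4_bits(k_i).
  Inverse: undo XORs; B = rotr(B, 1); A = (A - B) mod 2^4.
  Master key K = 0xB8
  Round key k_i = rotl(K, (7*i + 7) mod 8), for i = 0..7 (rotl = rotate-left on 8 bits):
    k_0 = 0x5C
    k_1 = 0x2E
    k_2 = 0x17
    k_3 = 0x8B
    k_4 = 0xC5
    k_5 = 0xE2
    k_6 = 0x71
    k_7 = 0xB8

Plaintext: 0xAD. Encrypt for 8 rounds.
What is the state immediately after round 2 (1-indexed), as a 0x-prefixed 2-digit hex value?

0x7F

s_0 = plaintext = 0xAD
s_1 = Round(s_0, k_0) = 0xBE
s_2 = Round(s_1, k_1) = 0x7F
s_3 = Round(s_2, k_2) = 0x1E
s_4 = Round(s_3, k_3) = 0x45
s_5 = Round(s_4, k_4) = 0xC6
s_6 = Round(s_5, k_5) = 0x02
s_7 = Round(s_6, k_6) = 0x33
s_8 = Round(s_7, k_7) = 0xED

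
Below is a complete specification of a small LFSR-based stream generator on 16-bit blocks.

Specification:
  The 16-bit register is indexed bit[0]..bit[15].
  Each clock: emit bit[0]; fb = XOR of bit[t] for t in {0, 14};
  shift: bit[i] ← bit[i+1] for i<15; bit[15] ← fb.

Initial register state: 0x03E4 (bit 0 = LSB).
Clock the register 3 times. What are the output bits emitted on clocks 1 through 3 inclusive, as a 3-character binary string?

reg_0 = 0x03E4
clock 1: out=0, reg = 0x01F2
clock 2: out=0, reg = 0x00F9
clock 3: out=1, reg = 0x807C

001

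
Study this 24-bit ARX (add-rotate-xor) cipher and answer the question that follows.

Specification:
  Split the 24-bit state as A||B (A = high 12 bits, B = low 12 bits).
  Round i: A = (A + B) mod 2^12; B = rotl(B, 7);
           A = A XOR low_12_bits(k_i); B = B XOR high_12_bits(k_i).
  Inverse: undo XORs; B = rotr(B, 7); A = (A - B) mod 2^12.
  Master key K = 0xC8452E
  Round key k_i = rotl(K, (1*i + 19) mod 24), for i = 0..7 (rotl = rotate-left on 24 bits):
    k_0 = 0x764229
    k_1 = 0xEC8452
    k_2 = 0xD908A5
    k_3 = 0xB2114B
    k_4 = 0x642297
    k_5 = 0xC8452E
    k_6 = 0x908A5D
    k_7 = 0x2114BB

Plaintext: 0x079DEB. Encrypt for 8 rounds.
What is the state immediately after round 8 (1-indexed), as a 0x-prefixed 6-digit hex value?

0xEB037C

s_0 = plaintext = 0x079DEB
s_1 = Round(s_0, k_0) = 0xC4D28B
s_2 = Round(s_1, k_1) = 0xA8AB5C
s_3 = Round(s_2, k_2) = 0xD433CA
s_4 = Round(s_3, k_3) = 0x046E3F
s_5 = Round(s_4, k_4) = 0xC129B3
s_6 = Round(s_5, k_5) = 0x0EB549
s_7 = Round(s_6, k_6) = 0xC69DA2
s_8 = Round(s_7, k_7) = 0xEB037C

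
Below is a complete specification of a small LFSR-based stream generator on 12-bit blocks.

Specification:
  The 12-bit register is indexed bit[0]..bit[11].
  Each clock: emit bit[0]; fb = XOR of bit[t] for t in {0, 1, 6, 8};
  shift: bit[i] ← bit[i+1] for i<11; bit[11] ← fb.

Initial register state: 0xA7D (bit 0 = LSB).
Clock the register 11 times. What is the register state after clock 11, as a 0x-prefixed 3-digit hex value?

0x2C1

reg_0 = 0xA7D
clock 1: out=1, reg = 0x53E
clock 2: out=0, reg = 0x29F
clock 3: out=1, reg = 0x14F
clock 4: out=1, reg = 0x0A7
clock 5: out=1, reg = 0x053
clock 6: out=1, reg = 0x829
clock 7: out=1, reg = 0xC14
clock 8: out=0, reg = 0x60A
clock 9: out=0, reg = 0xB05
clock 10: out=1, reg = 0x582
clock 11: out=0, reg = 0x2C1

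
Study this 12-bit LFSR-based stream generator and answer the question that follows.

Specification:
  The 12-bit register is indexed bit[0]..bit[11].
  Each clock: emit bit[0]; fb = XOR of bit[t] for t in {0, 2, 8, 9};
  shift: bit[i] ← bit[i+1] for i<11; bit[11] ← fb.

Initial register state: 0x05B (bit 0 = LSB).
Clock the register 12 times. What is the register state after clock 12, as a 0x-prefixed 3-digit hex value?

0xAB5

reg_0 = 0x05B
clock 1: out=1, reg = 0x82D
clock 2: out=1, reg = 0x416
clock 3: out=0, reg = 0xA0B
clock 4: out=1, reg = 0x505
clock 5: out=1, reg = 0xA82
clock 6: out=0, reg = 0xD41
clock 7: out=1, reg = 0x6A0
clock 8: out=0, reg = 0xB50
clock 9: out=0, reg = 0x5A8
clock 10: out=0, reg = 0xAD4
clock 11: out=0, reg = 0x56A
clock 12: out=0, reg = 0xAB5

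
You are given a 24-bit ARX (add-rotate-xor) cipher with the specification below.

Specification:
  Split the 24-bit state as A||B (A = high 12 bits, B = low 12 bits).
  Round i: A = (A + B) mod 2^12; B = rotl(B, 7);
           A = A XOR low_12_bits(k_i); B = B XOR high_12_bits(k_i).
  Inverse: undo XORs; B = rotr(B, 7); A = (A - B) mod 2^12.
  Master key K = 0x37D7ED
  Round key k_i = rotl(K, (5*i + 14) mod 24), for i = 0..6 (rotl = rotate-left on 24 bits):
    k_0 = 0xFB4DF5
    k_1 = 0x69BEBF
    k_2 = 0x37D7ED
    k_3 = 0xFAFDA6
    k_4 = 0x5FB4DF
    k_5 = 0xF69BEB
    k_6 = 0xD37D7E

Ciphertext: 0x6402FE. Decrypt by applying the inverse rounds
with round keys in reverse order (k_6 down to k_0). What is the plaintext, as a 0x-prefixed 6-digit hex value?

0xDA1145

s_0 = ciphertext = 0x6402FE
s_1 = InvRound(s_0, k_6) = 0x1FF93F
s_2 = InvRound(s_1, k_5) = 0xF48ACC
s_3 = InvRound(s_2, k_4) = 0x4996FE
s_4 = InvRound(s_3, k_3) = 0xF0DA32
s_5 = InvRound(s_4, k_2) = 0xEEE9F2
s_6 = InvRound(s_5, k_1) = 0x313D3E
s_7 = InvRound(s_6, k_0) = 0xDA1145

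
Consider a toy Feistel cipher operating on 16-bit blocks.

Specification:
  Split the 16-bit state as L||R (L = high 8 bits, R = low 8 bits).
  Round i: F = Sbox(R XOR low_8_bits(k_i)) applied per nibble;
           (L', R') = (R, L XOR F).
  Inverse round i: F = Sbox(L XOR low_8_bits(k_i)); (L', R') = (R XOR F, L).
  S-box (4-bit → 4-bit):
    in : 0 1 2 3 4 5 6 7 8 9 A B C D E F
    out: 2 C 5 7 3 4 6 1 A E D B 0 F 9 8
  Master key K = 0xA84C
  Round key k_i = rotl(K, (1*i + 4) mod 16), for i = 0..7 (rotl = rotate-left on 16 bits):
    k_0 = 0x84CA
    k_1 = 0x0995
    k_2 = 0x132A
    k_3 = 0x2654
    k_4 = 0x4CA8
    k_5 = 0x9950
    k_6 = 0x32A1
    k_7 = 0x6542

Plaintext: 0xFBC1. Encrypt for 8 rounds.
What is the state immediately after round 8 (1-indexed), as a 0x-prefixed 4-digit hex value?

0x03E8

s_0 = plaintext = 0xFBC1
s_1 = Round(s_0, k_0) = 0xC1D0
s_2 = Round(s_1, k_1) = 0xD0F5
s_3 = Round(s_2, k_2) = 0xF528
s_4 = Round(s_3, k_3) = 0x28E5
s_5 = Round(s_4, k_4) = 0xE517
s_6 = Round(s_5, k_5) = 0x17D4
s_7 = Round(s_6, k_6) = 0xD403
s_8 = Round(s_7, k_7) = 0x03E8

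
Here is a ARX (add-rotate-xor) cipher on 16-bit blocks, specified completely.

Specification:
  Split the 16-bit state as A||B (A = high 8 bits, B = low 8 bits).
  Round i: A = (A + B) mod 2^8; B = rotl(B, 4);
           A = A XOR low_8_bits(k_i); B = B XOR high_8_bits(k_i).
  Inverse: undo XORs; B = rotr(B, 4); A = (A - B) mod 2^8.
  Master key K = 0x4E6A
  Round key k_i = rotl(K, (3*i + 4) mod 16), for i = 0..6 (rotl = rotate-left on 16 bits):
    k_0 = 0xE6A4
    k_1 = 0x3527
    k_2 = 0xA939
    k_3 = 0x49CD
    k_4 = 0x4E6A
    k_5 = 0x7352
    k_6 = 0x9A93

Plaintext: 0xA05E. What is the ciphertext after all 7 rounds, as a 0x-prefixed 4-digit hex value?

0x4B8E

s_0 = plaintext = 0xA05E
s_1 = Round(s_0, k_0) = 0x5A03
s_2 = Round(s_1, k_1) = 0x7A05
s_3 = Round(s_2, k_2) = 0x46F9
s_4 = Round(s_3, k_3) = 0xF2D6
s_5 = Round(s_4, k_4) = 0xA223
s_6 = Round(s_5, k_5) = 0x9741
s_7 = Round(s_6, k_6) = 0x4B8E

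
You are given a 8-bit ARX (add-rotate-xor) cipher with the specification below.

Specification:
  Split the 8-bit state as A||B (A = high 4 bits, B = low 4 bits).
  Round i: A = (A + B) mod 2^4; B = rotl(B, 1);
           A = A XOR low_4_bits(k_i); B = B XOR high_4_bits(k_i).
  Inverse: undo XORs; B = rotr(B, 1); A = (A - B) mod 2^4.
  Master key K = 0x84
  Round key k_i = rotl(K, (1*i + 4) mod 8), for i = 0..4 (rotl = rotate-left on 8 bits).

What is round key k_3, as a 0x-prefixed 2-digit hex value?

0x42

K = 0x84
k_0 = rotl(K, (1*0+4) mod 8) = rotl(K, 4) = 0x48
k_1 = rotl(K, (1*1+4) mod 8) = rotl(K, 5) = 0x90
k_2 = rotl(K, (1*2+4) mod 8) = rotl(K, 6) = 0x21
k_3 = rotl(K, (1*3+4) mod 8) = rotl(K, 7) = 0x42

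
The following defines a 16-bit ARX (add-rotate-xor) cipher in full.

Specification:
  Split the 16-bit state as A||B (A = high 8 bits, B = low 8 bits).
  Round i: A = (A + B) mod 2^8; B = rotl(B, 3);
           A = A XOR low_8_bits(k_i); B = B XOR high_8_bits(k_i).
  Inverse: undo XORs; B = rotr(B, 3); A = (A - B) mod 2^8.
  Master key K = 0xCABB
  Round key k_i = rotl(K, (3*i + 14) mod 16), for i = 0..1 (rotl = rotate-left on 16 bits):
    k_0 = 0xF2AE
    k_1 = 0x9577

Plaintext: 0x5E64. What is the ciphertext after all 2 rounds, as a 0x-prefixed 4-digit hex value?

s_0 = plaintext = 0x5E64
s_1 = Round(s_0, k_0) = 0x6CD1
s_2 = Round(s_1, k_1) = 0x4A1B

0x4A1B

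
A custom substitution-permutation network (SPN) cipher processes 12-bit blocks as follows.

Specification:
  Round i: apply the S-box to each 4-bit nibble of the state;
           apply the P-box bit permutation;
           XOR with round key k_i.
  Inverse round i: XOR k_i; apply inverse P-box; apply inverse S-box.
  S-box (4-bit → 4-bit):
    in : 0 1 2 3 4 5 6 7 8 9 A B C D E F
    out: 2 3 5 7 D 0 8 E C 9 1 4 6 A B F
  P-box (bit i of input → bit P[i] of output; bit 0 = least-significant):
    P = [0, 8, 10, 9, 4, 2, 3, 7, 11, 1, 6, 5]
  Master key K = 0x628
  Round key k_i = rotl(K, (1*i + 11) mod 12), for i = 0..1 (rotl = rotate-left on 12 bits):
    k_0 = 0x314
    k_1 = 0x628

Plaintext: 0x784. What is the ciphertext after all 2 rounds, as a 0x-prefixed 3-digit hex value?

0x1B5

s_0 = plaintext = 0x784
s_1 = Round(s_0, k_0) = 0x5FF
s_2 = Round(s_1, k_1) = 0x1B5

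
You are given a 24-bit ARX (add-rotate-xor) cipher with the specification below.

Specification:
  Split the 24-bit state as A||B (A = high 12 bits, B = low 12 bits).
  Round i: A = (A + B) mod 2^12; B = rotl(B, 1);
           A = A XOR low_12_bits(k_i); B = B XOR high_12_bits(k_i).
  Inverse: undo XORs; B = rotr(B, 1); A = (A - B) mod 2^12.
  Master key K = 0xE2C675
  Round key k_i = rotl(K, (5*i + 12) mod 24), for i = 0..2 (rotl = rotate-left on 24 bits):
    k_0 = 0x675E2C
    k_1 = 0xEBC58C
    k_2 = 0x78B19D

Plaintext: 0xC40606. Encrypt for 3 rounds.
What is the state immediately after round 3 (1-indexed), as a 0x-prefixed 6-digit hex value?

s_0 = plaintext = 0xC40606
s_1 = Round(s_0, k_0) = 0xC6AA79
s_2 = Round(s_1, k_1) = 0x36FA4F
s_3 = Round(s_2, k_2) = 0xC23314

0xC23314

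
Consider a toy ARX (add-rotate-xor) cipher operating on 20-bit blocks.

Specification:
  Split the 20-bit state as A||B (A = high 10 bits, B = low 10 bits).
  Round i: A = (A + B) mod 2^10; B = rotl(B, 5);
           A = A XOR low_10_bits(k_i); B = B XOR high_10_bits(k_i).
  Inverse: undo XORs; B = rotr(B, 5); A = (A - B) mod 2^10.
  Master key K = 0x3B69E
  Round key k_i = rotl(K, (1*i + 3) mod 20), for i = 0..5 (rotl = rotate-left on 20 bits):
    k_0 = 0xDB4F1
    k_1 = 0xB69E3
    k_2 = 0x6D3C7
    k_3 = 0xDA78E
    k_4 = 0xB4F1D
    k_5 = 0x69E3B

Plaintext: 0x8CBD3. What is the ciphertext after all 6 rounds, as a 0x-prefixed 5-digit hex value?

s_0 = plaintext = 0x8CBD3
s_1 = Round(s_0, k_0) = 0xBD113
s_2 = Round(s_1, k_1) = 0x790B2
s_3 = Round(s_2, k_2) = 0x547F1
s_4 = Round(s_3, k_3) = 0xB3156
s_5 = Round(s_4, k_4) = 0xCFC19
s_6 = Round(s_5, k_5) = 0x58E87

0x58E87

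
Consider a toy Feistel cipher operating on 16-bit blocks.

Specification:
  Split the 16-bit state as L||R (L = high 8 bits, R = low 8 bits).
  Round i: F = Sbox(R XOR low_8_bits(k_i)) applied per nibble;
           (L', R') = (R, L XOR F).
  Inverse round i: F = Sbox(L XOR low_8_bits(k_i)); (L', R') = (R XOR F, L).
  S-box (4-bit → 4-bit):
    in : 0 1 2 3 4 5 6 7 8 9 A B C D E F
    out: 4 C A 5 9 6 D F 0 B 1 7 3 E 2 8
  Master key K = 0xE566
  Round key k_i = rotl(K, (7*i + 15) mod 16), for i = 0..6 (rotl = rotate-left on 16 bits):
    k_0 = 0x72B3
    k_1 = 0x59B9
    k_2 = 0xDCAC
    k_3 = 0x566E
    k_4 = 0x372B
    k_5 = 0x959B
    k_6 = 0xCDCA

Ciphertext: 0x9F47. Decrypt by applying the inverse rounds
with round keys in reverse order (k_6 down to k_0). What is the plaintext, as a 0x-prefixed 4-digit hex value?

s_0 = ciphertext = 0x9F47
s_1 = InvRound(s_0, k_6) = 0x219F
s_2 = InvRound(s_1, k_5) = 0xEE21
s_3 = InvRound(s_2, k_4) = 0x17EE
s_4 = InvRound(s_3, k_3) = 0x1517
s_5 = InvRound(s_4, k_2) = 0x6C15
s_6 = InvRound(s_5, k_1) = 0xF36C
s_7 = InvRound(s_6, k_0) = 0xF8F3

0xF8F3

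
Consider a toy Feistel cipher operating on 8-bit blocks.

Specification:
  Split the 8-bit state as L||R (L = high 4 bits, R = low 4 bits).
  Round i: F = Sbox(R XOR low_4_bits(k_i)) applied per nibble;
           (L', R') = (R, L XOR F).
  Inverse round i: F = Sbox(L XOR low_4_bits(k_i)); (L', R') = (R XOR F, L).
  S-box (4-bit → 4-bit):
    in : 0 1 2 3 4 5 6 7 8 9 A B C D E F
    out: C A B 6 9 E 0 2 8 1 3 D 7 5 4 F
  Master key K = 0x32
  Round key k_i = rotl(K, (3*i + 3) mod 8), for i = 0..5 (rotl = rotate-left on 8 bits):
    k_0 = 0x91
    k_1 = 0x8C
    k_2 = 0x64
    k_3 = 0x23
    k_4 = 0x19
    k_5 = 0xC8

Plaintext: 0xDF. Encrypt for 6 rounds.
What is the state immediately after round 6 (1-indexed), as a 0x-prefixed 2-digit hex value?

s_0 = plaintext = 0xDF
s_1 = Round(s_0, k_0) = 0xF9
s_2 = Round(s_1, k_1) = 0x91
s_3 = Round(s_2, k_2) = 0x17
s_4 = Round(s_3, k_3) = 0x78
s_5 = Round(s_4, k_4) = 0x8D
s_6 = Round(s_5, k_5) = 0xD6

0xD6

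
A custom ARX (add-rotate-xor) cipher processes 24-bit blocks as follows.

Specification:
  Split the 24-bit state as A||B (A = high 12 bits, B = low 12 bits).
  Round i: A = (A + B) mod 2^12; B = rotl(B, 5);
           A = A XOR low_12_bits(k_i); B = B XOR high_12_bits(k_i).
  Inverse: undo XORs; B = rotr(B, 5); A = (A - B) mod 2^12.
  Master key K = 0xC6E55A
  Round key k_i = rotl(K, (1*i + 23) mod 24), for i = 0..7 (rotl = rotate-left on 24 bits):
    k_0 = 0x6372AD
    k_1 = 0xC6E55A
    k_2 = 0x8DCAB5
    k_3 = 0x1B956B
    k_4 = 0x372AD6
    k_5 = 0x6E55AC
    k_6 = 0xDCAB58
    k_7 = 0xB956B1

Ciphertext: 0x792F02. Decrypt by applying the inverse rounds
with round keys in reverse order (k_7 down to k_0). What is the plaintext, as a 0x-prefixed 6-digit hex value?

0x5FACBE

s_0 = ciphertext = 0x792F02
s_1 = InvRound(s_0, k_7) = 0x57FBA4
s_2 = InvRound(s_1, k_6) = 0x6F4733
s_3 = InvRound(s_2, k_5) = 0x84AB0E
s_4 = InvRound(s_3, k_4) = 0x459E43
s_5 = InvRound(s_4, k_3) = 0x3B3D7F
s_6 = InvRound(s_5, k_2) = 0x7591AD
s_7 = InvRound(s_6, k_1) = 0x0151EE
s_8 = InvRound(s_7, k_0) = 0x5FACBE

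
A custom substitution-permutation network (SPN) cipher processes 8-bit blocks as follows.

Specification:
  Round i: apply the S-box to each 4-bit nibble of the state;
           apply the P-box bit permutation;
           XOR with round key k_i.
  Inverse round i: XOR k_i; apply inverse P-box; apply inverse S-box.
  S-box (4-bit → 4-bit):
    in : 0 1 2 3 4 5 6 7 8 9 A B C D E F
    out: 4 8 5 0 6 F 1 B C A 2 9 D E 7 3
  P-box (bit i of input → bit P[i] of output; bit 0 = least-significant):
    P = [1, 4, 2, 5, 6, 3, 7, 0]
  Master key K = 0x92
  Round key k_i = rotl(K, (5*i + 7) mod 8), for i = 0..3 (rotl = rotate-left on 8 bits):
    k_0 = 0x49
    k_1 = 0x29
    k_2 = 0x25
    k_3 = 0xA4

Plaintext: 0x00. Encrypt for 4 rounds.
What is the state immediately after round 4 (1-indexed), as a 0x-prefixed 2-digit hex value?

s_0 = plaintext = 0x00
s_1 = Round(s_0, k_0) = 0xCD
s_2 = Round(s_1, k_1) = 0xDC
s_3 = Round(s_2, k_2) = 0x8A
s_4 = Round(s_3, k_3) = 0x35

0x35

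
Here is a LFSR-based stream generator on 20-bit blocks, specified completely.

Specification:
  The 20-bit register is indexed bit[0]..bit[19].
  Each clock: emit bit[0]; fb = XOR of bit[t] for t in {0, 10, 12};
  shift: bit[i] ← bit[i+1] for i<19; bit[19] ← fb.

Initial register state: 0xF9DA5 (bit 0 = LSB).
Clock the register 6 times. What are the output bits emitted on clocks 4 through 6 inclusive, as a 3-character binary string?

001

reg_0 = 0xF9DA5
clock 1: out=1, reg = 0xFCED2
clock 2: out=0, reg = 0xFE769
clock 3: out=1, reg = 0x7F3B4
clock 4: out=0, reg = 0xBF9DA
clock 5: out=0, reg = 0xDFCED
clock 6: out=1, reg = 0xEFE76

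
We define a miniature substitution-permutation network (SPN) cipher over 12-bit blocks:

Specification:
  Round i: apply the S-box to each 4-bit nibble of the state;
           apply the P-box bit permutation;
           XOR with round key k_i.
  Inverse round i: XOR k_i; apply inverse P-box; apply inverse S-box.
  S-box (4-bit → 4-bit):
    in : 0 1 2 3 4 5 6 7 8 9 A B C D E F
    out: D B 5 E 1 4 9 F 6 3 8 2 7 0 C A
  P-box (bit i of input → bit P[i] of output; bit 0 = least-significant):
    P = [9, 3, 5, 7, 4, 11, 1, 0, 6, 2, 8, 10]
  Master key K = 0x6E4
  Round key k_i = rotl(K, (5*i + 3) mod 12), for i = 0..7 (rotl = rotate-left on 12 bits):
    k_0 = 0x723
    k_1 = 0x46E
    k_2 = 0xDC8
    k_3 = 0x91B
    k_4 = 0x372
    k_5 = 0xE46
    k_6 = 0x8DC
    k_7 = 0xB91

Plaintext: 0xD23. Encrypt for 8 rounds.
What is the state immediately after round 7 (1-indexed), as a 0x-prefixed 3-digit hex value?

s_0 = plaintext = 0xD23
s_1 = Round(s_0, k_0) = 0x799
s_2 = Round(s_1, k_1) = 0xB32
s_3 = Round(s_2, k_2) = 0x7EF
s_4 = Round(s_3, k_3) = 0xCD4
s_5 = Round(s_4, k_4) = 0x036
s_6 = Round(s_5, k_5) = 0x185
s_7 = Round(s_6, k_6) = 0x4BA
s_8 = Round(s_7, k_7) = 0x351

0x4BA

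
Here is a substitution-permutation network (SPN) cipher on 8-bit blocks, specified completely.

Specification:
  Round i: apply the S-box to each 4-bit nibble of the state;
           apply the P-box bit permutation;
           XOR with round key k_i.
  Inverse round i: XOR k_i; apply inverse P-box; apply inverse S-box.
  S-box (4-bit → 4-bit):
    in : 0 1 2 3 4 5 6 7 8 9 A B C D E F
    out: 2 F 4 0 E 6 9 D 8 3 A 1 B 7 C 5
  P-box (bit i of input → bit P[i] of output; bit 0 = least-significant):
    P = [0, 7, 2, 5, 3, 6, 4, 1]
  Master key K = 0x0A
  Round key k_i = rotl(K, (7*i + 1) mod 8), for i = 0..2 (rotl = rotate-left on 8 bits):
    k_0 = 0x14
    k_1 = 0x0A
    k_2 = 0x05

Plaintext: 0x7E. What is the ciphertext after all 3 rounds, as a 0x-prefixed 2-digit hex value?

0xAD

s_0 = plaintext = 0x7E
s_1 = Round(s_0, k_0) = 0x2A
s_2 = Round(s_1, k_1) = 0xBA
s_3 = Round(s_2, k_2) = 0xAD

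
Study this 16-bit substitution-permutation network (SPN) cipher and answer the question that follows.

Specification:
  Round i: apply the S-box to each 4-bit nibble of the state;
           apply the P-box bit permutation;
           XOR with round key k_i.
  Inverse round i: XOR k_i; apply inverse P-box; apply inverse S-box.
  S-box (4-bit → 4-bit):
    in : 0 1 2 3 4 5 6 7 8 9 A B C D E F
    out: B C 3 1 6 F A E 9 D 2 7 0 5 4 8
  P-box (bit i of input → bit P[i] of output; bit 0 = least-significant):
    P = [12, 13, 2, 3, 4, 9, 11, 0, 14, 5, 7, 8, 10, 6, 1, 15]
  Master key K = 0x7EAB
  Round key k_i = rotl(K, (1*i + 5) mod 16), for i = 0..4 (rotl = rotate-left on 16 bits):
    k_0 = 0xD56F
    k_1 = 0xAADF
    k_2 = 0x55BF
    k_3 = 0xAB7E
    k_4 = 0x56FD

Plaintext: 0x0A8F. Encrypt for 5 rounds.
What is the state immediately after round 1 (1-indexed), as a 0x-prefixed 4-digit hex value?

s_0 = plaintext = 0x0A8F
s_1 = Round(s_0, k_0) = 0x5116
s_2 = Round(s_1, k_1) = 0x0714
s_3 = Round(s_2, k_2) = 0xF85A
s_4 = Round(s_3, k_3) = 0x406F
s_5 = Round(s_4, k_4) = 0x1596

0x5116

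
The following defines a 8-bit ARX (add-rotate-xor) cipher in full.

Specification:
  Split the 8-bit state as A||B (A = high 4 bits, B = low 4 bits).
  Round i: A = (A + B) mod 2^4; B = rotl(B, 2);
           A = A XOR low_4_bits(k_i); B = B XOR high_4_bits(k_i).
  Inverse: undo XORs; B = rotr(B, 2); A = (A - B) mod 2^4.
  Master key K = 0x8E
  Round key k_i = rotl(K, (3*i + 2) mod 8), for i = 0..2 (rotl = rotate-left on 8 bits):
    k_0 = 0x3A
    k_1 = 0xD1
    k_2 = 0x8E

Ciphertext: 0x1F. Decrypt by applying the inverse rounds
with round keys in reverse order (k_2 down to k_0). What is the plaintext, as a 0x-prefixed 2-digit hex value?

0xDC

s_0 = ciphertext = 0x1F
s_1 = InvRound(s_0, k_2) = 0x2D
s_2 = InvRound(s_1, k_1) = 0x30
s_3 = InvRound(s_2, k_0) = 0xDC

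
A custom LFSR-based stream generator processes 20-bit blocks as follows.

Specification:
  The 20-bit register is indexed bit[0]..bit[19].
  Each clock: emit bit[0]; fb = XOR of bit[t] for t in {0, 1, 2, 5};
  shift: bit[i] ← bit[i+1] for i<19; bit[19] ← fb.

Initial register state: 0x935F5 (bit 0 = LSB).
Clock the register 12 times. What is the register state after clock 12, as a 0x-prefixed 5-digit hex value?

0xBDD93

reg_0 = 0x935F5
clock 1: out=1, reg = 0xC9AFA
clock 2: out=0, reg = 0x64D7D
clock 3: out=1, reg = 0xB26BE
clock 4: out=0, reg = 0xD935F
clock 5: out=1, reg = 0xEC9AF
clock 6: out=1, reg = 0x764D7
clock 7: out=1, reg = 0xBB26B
clock 8: out=1, reg = 0xDD935
clock 9: out=1, reg = 0xEEC9A
clock 10: out=0, reg = 0xF764D
clock 11: out=1, reg = 0x7BB26
clock 12: out=0, reg = 0xBDD93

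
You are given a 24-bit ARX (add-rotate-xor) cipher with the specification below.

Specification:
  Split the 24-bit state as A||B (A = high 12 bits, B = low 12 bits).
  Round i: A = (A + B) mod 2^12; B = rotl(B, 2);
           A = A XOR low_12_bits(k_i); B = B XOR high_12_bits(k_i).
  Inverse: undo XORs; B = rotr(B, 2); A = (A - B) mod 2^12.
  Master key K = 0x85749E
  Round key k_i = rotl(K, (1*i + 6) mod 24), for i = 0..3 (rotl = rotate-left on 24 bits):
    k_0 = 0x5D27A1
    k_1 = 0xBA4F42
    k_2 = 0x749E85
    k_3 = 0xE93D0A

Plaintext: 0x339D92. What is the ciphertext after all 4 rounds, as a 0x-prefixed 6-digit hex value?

0x9C6FB3

s_0 = plaintext = 0x339D92
s_1 = Round(s_0, k_0) = 0x76A399
s_2 = Round(s_1, k_1) = 0x4415C0
s_3 = Round(s_2, k_2) = 0x484048
s_4 = Round(s_3, k_3) = 0x9C6FB3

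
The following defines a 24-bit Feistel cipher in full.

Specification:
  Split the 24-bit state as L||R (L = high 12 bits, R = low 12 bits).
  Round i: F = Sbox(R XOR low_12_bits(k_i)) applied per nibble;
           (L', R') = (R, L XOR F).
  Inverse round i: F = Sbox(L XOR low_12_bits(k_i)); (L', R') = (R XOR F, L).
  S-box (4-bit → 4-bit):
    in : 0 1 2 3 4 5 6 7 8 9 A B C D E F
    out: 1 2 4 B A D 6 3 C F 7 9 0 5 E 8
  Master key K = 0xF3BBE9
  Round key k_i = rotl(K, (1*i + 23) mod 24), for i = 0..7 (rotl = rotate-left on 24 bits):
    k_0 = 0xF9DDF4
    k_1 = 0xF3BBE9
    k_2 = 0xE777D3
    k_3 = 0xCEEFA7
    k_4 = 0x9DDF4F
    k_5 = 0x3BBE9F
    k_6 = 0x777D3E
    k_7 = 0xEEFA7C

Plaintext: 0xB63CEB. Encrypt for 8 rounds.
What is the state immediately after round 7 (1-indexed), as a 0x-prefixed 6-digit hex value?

s_0 = plaintext = 0xB63CEB
s_1 = Round(s_0, k_0) = 0xCEB94B
s_2 = Round(s_1, k_1) = 0x94B89F
s_3 = Round(s_2, k_2) = 0x89F1EB
s_4 = Round(s_3, k_3) = 0x1EB63F
s_5 = Round(s_4, k_4) = 0x63FEDA
s_6 = Round(s_5, k_5) = 0xEDA792
s_7 = Round(s_6, k_6) = 0x7929AA
s_8 = Round(s_7, k_7) = 0x9AACC4

0x7929AA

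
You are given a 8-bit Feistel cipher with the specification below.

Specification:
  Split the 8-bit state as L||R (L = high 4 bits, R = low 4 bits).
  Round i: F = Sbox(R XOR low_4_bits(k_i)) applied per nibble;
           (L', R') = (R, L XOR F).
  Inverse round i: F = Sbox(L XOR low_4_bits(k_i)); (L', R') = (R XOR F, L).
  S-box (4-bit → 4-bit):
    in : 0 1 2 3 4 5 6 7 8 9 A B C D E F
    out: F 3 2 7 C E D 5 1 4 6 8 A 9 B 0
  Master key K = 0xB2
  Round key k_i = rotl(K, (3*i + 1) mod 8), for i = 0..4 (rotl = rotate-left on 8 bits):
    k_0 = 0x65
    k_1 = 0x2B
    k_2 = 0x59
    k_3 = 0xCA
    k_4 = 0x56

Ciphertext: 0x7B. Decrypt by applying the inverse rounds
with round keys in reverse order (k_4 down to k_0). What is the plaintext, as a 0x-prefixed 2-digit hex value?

s_0 = ciphertext = 0x7B
s_1 = InvRound(s_0, k_4) = 0x87
s_2 = InvRound(s_1, k_3) = 0x58
s_3 = InvRound(s_2, k_2) = 0x25
s_4 = InvRound(s_3, k_1) = 0x12
s_5 = InvRound(s_4, k_0) = 0xE1

0xE1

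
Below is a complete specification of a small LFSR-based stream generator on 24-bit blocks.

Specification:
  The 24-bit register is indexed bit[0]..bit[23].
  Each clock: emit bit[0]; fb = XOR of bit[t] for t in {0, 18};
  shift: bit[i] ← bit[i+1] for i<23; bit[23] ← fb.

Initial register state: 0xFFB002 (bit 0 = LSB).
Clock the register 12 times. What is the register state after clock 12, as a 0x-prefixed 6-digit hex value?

0xF7DFFB

reg_0 = 0xFFB002
clock 1: out=0, reg = 0xFFD801
clock 2: out=1, reg = 0x7FEC00
clock 3: out=0, reg = 0xBFF600
clock 4: out=0, reg = 0xDFFB00
clock 5: out=0, reg = 0xEFFD80
clock 6: out=0, reg = 0xF7FEC0
clock 7: out=0, reg = 0xFBFF60
clock 8: out=0, reg = 0x7DFFB0
clock 9: out=0, reg = 0xBEFFD8
clock 10: out=0, reg = 0xDF7FEC
clock 11: out=0, reg = 0xEFBFF6
clock 12: out=0, reg = 0xF7DFFB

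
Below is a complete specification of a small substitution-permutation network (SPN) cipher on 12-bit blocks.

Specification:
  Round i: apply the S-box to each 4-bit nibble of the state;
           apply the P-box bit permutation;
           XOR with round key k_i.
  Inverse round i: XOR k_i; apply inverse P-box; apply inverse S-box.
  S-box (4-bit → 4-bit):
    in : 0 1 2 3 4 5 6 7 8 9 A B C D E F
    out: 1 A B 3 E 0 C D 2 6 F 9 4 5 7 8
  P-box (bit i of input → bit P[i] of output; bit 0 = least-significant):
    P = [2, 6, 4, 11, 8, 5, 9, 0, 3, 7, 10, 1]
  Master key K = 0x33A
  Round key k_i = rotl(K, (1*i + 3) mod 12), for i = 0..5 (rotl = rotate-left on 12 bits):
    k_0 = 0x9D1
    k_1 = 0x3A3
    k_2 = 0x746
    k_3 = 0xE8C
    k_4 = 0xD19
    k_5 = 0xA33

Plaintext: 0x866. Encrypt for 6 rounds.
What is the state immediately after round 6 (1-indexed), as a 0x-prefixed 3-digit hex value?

s_0 = plaintext = 0x866
s_1 = Round(s_0, k_0) = 0x340
s_2 = Round(s_1, k_1) = 0x10E
s_3 = Round(s_2, k_2) = 0x690
s_4 = Round(s_3, k_3) = 0x8AA
s_5 = Round(s_4, k_4) = 0x6EC
s_6 = Round(s_5, k_5) = 0xD01

0xD01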